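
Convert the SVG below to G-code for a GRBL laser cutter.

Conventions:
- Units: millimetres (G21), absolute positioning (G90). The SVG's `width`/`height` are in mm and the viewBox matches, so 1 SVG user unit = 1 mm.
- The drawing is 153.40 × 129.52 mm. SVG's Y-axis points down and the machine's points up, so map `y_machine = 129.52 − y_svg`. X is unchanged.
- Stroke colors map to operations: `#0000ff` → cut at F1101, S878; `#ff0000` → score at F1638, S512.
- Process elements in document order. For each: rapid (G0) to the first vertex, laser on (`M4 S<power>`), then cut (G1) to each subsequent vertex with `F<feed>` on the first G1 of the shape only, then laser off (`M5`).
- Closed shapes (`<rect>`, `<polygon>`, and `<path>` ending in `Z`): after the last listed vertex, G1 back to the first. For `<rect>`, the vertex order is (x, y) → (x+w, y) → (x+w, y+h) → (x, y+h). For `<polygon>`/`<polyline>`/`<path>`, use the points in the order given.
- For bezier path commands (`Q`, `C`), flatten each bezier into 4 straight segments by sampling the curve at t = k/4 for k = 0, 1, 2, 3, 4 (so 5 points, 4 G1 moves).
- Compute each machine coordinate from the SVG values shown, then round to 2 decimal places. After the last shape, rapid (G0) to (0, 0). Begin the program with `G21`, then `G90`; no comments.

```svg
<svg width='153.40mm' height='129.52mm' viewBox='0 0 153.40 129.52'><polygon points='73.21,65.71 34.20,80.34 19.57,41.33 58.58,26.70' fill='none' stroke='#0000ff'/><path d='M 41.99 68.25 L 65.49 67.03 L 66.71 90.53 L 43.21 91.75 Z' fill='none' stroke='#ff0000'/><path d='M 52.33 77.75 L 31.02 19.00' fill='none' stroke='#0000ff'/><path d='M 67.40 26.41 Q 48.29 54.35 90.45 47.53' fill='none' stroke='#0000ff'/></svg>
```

1 u = 1 mm; y_m = 129.52 − y.

[1] `<polygon>` regular polygon, #0000ff→cut S878 F1101: (73.21,63.81) → (34.20,49.18) → (19.57,88.19) → (58.58,102.82) → (73.21,63.81) (closed)

[2] `<path>` regular polygon, #ff0000→score S512 F1638: (41.99,61.27) → (65.49,62.49) → (66.71,38.99) → (43.21,37.77) → (41.99,61.27) (closed)

[3] `<path>` line segment, #0000ff→cut S878 F1101: (52.33,51.77) → (31.02,110.52)

[4] `<path>` quadratic bezier, #0000ff→cut S878 F1101: (67.40,103.11) → (61.67,91.31) → (63.61,83.86) → (73.20,80.75) → (90.45,81.99)

G21
G90
G0 X73.21 Y63.81
M4 S878
G1 X34.20 Y49.18 F1101
G1 X19.57 Y88.19
G1 X58.58 Y102.82
G1 X73.21 Y63.81
M5
G0 X41.99 Y61.27
M4 S512
G1 X65.49 Y62.49 F1638
G1 X66.71 Y38.99
G1 X43.21 Y37.77
G1 X41.99 Y61.27
M5
G0 X52.33 Y51.77
M4 S878
G1 X31.02 Y110.52 F1101
M5
G0 X67.40 Y103.11
M4 S878
G1 X61.67 Y91.31 F1101
G1 X63.61 Y83.86
G1 X73.20 Y80.75
G1 X90.45 Y81.99
M5
G0 X0.00 Y0.00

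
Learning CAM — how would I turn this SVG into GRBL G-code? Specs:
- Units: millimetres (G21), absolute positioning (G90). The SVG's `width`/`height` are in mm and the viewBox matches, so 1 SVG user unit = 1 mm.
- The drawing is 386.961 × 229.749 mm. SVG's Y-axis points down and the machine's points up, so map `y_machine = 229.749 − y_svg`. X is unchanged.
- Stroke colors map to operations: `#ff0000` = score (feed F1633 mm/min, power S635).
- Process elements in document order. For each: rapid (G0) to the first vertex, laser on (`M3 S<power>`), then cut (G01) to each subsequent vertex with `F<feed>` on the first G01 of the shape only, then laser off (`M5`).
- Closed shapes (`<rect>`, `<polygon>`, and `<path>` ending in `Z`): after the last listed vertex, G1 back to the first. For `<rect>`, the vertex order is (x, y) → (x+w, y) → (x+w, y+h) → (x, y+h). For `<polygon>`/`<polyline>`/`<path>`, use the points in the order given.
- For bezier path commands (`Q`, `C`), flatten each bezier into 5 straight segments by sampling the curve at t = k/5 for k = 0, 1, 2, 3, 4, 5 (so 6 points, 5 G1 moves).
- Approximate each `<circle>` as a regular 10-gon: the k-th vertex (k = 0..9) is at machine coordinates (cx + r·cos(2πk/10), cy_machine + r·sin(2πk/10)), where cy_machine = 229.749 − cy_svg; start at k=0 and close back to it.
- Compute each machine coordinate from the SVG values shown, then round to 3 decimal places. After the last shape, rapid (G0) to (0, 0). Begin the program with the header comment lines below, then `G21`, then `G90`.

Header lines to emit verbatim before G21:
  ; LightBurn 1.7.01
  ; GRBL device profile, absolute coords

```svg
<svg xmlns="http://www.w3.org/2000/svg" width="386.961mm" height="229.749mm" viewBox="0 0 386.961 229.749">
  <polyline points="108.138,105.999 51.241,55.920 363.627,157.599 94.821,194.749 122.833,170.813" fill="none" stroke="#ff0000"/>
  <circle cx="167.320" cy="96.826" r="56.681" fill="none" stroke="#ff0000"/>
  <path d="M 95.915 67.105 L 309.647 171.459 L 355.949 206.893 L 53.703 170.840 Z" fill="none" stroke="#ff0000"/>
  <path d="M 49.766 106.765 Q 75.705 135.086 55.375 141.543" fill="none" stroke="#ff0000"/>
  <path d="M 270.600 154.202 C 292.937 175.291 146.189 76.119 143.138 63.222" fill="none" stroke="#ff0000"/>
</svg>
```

Since the viewBox matches the mm dimensions, user units are millimetres directly. The only transform is the Y-flip y_m = 229.749 − y_svg.

Shape 1 is a open polyline drawn with `<polyline>`. Its stroke #ff0000 means score at S635, F1633. After flipping Y the toolpath is (108.138,123.750) → (51.241,173.829) → (363.627,72.150) → (94.821,35.000) → (122.833,58.936).

Shape 2 is a circle drawn with `<circle>`. Its stroke #ff0000 means score at S635, F1633. After flipping Y the toolpath is (224.001,132.923) → (213.176,166.239) → (184.835,186.830) → (149.805,186.830) → (121.464,166.239) → (110.639,132.923) → (121.464,99.607) → (149.805,79.016) → (184.835,79.016) → (213.176,99.607) → (224.001,132.923), returning to the start.

Shape 3 is a closed polygon drawn with `<path>`. Its stroke #ff0000 means score at S635, F1633. After flipping Y the toolpath is (95.915,162.644) → (309.647,58.290) → (355.949,22.856) → (53.703,58.909) → (95.915,162.644), returning to the start.

Shape 4 is a quadratic bezier drawn with `<path>`. Its stroke #ff0000 means score at S635, F1633. After flipping Y the toolpath is (49.766,122.984) → (58.291,112.530) → (63.114,103.825) → (64.236,96.870) → (61.656,91.663) → (55.375,88.206).

Shape 5 is a cubic bezier drawn with `<path>`. Its stroke #ff0000 means score at S635, F1633. After flipping Y the toolpath is (270.600,75.547) → (266.214,75.673) → (236.262,94.747) → (195.756,122.857) → (159.710,150.088) → (143.138,166.527).

; LightBurn 1.7.01
; GRBL device profile, absolute coords
G21
G90
G0 X108.138 Y123.750
M3 S635
G01 X51.241 Y173.829 F1633
G01 X363.627 Y72.150
G01 X94.821 Y35.000
G01 X122.833 Y58.936
M5
G0 X224.001 Y132.923
M3 S635
G01 X213.176 Y166.239 F1633
G01 X184.835 Y186.830
G01 X149.805 Y186.830
G01 X121.464 Y166.239
G01 X110.639 Y132.923
G01 X121.464 Y99.607
G01 X149.805 Y79.016
G01 X184.835 Y79.016
G01 X213.176 Y99.607
G01 X224.001 Y132.923
M5
G0 X95.915 Y162.644
M3 S635
G01 X309.647 Y58.290 F1633
G01 X355.949 Y22.856
G01 X53.703 Y58.909
G01 X95.915 Y162.644
M5
G0 X49.766 Y122.984
M3 S635
G01 X58.291 Y112.530 F1633
G01 X63.114 Y103.825
G01 X64.236 Y96.870
G01 X61.656 Y91.663
G01 X55.375 Y88.206
M5
G0 X270.600 Y75.547
M3 S635
G01 X266.214 Y75.673 F1633
G01 X236.262 Y94.747
G01 X195.756 Y122.857
G01 X159.710 Y150.088
G01 X143.138 Y166.527
M5
G0 X0.000 Y0.000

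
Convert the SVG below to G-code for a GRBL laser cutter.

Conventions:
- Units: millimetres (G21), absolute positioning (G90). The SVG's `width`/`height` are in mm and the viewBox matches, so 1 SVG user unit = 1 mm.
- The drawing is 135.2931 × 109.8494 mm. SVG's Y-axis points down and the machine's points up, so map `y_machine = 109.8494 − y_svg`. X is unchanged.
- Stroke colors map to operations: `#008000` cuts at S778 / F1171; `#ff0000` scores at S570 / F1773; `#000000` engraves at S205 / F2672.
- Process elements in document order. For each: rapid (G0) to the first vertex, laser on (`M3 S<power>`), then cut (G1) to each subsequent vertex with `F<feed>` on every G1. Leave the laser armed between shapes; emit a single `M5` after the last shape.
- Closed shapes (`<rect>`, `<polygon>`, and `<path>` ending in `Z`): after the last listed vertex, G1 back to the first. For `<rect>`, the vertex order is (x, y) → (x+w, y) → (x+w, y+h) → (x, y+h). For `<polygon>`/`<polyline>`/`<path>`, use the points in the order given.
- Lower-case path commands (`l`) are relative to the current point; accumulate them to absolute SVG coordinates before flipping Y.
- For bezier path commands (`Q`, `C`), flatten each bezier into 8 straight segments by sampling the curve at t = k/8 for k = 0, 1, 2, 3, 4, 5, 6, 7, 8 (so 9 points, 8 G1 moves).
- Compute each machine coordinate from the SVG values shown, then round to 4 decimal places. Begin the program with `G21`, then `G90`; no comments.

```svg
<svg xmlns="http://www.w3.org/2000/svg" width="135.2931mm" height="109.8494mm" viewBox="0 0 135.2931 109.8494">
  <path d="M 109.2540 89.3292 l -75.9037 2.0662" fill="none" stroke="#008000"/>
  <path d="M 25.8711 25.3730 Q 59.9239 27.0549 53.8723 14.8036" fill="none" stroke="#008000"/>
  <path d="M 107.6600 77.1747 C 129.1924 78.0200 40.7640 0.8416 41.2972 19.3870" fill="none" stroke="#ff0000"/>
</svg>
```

1 u = 1 mm; y_m = 109.8494 − y.

[1] `<path>` line segment, #008000→cut S778 F1171: (109.2540,20.5202) → (33.3503,18.4540)

[2] `<path>` quadratic bezier, #008000→cut S778 F1171: (25.8711,84.4764) → (33.7577,84.2736) → (40.3910,84.5063) → (45.7710,85.1743) → (49.8978,86.2778) → (52.7713,87.8167) → (54.3916,89.7910) → (54.7586,92.2007) → (53.8723,95.0458)

[3] `<path>` cubic bezier, #ff0000→score S570 F1773: (107.6600,32.6747) → (110.9688,35.6757) → (106.2998,43.9554) → (95.9843,55.4775) → (82.3533,68.2061) → (67.7380,80.1050) → (54.4694,89.1380) → (44.8788,93.2692) → (41.2972,90.4624)

G21
G90
G0 X109.2540 Y20.5202
M3 S778
G1 X33.3503 Y18.4540 F1171
G0 X25.8711 Y84.4764
M3 S778
G1 X33.7577 Y84.2736 F1171
G1 X40.3910 Y84.5063 F1171
G1 X45.7710 Y85.1743 F1171
G1 X49.8978 Y86.2778 F1171
G1 X52.7713 Y87.8167 F1171
G1 X54.3916 Y89.7910 F1171
G1 X54.7586 Y92.2007 F1171
G1 X53.8723 Y95.0458 F1171
G0 X107.6600 Y32.6747
M3 S570
G1 X110.9688 Y35.6757 F1773
G1 X106.2998 Y43.9554 F1773
G1 X95.9843 Y55.4775 F1773
G1 X82.3533 Y68.2061 F1773
G1 X67.7380 Y80.1050 F1773
G1 X54.4694 Y89.1380 F1773
G1 X44.8788 Y93.2692 F1773
G1 X41.2972 Y90.4624 F1773
M5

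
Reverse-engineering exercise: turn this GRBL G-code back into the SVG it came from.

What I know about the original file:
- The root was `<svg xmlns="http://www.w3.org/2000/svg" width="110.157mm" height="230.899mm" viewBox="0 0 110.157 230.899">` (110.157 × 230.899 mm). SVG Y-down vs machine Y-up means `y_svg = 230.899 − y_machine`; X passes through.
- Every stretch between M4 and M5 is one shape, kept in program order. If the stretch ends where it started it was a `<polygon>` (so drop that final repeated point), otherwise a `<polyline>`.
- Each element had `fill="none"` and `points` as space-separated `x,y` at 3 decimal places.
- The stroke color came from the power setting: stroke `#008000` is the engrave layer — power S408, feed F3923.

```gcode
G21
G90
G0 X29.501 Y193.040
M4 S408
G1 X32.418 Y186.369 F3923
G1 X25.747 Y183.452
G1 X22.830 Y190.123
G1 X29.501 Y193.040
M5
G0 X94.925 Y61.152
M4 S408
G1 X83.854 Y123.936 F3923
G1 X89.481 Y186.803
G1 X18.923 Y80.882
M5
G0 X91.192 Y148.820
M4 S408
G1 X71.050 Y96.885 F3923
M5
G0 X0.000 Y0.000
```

y_svg = 230.899 − y_m. Every run uses S408, so all elements get stroke `#008000` (engrave).

[1] closed run; points: 29.501,37.859 32.418,44.530 25.747,47.447 22.830,40.776

[2] open run; points: 94.925,169.747 83.854,106.963 89.481,44.096 18.923,150.017

[3] open run; points: 91.192,82.079 71.050,134.014

<svg xmlns="http://www.w3.org/2000/svg" width="110.157mm" height="230.899mm" viewBox="0 0 110.157 230.899">
  <polygon points="29.501,37.859 32.418,44.530 25.747,47.447 22.830,40.776" fill="none" stroke="#008000"/>
  <polyline points="94.925,169.747 83.854,106.963 89.481,44.096 18.923,150.017" fill="none" stroke="#008000"/>
  <polyline points="91.192,82.079 71.050,134.014" fill="none" stroke="#008000"/>
</svg>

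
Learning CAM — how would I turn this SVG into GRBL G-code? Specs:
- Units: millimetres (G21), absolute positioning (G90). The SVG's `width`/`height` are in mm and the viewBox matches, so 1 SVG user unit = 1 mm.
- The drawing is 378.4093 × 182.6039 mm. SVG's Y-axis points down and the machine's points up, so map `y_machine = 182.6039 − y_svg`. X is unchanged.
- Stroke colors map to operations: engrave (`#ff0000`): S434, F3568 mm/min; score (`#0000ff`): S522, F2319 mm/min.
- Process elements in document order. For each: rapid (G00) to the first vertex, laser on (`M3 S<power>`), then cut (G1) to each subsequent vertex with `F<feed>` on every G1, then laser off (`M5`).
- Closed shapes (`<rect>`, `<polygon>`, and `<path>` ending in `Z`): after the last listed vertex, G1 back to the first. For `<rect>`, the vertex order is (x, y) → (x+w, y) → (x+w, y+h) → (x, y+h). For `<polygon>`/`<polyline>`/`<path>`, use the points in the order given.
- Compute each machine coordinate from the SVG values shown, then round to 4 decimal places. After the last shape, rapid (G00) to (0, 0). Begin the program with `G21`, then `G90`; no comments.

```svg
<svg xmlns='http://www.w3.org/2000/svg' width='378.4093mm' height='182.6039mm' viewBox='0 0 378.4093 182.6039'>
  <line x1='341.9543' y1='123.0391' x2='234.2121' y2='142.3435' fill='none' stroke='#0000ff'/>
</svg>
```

G21
G90
G00 X341.9543 Y59.5648
M3 S522
G1 X234.2121 Y40.2604 F2319
M5
G00 X0.0000 Y0.0000

1 u = 1 mm; y_m = 182.6039 − y.

[1] `<line>` line segment, #0000ff→score S522 F2319: (341.9543,59.5648) → (234.2121,40.2604)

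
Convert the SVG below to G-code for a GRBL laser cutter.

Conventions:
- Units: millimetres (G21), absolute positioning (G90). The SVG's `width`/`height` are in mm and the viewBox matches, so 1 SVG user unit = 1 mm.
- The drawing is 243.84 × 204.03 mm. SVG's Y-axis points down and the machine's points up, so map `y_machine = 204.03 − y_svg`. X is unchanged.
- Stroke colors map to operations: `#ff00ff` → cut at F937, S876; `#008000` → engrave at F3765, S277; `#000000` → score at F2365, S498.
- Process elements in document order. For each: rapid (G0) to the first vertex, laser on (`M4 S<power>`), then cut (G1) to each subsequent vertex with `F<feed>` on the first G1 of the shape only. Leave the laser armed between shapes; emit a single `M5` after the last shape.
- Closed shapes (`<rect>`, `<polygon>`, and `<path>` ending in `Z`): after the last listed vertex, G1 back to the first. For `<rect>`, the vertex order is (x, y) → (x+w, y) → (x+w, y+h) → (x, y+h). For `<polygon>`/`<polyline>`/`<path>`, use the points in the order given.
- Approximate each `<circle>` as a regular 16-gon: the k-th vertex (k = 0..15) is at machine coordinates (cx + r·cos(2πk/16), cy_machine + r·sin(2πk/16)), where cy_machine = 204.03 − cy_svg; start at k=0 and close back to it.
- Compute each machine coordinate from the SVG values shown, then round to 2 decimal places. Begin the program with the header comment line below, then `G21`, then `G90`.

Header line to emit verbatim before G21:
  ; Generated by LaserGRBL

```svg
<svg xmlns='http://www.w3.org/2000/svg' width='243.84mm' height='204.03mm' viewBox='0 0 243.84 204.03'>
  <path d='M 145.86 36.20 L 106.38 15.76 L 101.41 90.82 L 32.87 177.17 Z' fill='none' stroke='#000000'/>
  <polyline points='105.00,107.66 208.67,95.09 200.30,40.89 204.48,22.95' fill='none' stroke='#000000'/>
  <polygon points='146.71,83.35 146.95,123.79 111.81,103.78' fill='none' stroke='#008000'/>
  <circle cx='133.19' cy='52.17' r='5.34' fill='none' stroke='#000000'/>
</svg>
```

; Generated by LaserGRBL
G21
G90
G0 X145.86 Y167.83
M4 S498
G1 X106.38 Y188.27 F2365
G1 X101.41 Y113.21
G1 X32.87 Y26.86
G1 X145.86 Y167.83
G0 X105.00 Y96.37
M4 S498
G1 X208.67 Y108.94 F2365
G1 X200.30 Y163.14
G1 X204.48 Y181.08
G0 X146.71 Y120.68
M4 S277
G1 X146.95 Y80.24 F3765
G1 X111.81 Y100.25
G1 X146.71 Y120.68
G0 X138.53 Y151.86
M4 S498
G1 X138.12 Y153.90 F2365
G1 X136.97 Y155.64
G1 X135.23 Y156.79
G1 X133.19 Y157.20
G1 X131.15 Y156.79
G1 X129.41 Y155.64
G1 X128.26 Y153.90
G1 X127.85 Y151.86
G1 X128.26 Y149.82
G1 X129.41 Y148.08
G1 X131.15 Y146.93
G1 X133.19 Y146.52
G1 X135.23 Y146.93
G1 X136.97 Y148.08
G1 X138.12 Y149.82
G1 X138.53 Y151.86
M5

1 u = 1 mm; y_m = 204.03 − y.

[1] `<path>` closed polygon, #000000→score S498 F2365: (145.86,167.83) → (106.38,188.27) → (101.41,113.21) → (32.87,26.86) → (145.86,167.83) (closed)

[2] `<polyline>` open polyline, #000000→score S498 F2365: (105.00,96.37) → (208.67,108.94) → (200.30,163.14) → (204.48,181.08)

[3] `<polygon>` regular polygon, #008000→engrave S277 F3765: (146.71,120.68) → (146.95,80.24) → (111.81,100.25) → (146.71,120.68) (closed)

[4] `<circle>` circle, #000000→score S498 F2365: (138.53,151.86) → (138.12,153.90) → (136.97,155.64) → (135.23,156.79) → (133.19,157.20) → (131.15,156.79) → (129.41,155.64) → (128.26,153.90) → (127.85,151.86) → (128.26,149.82) → (129.41,148.08) → (131.15,146.93) → (133.19,146.52) → (135.23,146.93) → (136.97,148.08) → (138.12,149.82) → (138.53,151.86) (closed)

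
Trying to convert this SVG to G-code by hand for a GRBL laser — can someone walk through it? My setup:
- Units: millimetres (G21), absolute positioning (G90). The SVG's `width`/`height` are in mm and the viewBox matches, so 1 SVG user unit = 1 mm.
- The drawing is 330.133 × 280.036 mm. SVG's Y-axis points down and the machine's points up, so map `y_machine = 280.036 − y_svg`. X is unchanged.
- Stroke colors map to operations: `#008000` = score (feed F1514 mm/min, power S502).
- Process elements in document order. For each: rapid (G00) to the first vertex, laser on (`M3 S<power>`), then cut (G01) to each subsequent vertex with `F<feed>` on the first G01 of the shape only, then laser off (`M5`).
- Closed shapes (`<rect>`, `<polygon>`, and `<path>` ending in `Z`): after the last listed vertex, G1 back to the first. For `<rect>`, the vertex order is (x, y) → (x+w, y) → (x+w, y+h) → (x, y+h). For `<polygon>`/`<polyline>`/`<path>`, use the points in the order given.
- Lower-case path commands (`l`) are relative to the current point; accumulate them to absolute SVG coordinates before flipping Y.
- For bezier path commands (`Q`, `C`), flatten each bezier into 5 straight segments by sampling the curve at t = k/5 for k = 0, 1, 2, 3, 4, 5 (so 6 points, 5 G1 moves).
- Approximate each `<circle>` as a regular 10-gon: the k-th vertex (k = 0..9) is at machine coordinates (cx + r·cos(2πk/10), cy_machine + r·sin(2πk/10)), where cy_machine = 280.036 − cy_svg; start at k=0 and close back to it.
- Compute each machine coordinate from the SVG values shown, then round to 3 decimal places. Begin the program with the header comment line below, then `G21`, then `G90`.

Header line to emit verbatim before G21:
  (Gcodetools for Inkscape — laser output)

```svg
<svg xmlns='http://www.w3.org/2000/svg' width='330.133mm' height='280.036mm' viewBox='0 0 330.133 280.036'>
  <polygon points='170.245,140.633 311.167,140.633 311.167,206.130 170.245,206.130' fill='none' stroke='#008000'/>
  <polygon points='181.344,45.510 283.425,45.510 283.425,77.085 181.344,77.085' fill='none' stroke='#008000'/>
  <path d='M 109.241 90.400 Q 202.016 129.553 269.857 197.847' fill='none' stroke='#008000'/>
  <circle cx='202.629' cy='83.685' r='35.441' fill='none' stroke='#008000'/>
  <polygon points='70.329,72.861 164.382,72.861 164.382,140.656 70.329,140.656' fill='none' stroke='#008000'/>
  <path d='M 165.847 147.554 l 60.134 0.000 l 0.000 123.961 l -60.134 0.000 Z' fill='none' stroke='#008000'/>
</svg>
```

viewBox `0 0 330.133 280.036` with mm width/height → 1 unit = 1 mm. Flip: y_m = 280.036 − y_svg.

**Shape 1** — `<polygon>` rectangle, stroke `#008000` → score (S502, F1514). Machine vertices: (170.245,139.403) → (311.167,139.403) → (311.167,73.906) → (170.245,73.906) → (170.245,139.403). Closed: final G1 returns to the first vertex.

**Shape 2** — `<polygon>` rectangle, stroke `#008000` → score (S502, F1514). Machine vertices: (181.344,234.526) → (283.425,234.526) → (283.425,202.951) → (181.344,202.951) → (181.344,234.526). Closed: final G1 returns to the first vertex.

**Shape 3** — `<path>` quadratic bezier, stroke `#008000` → score (S502, F1514). Control points (SVG): P0=(109.241,90.400), P1=(202.016,129.553), P2=(269.857,197.847); sampled at t=k/5. Machine vertices: (109.241,189.636) → (145.354,172.809) → (179.472,153.651) → (211.595,132.162) → (241.723,108.341) → (269.857,82.189). Open path.

**Shape 4** — `<circle>` circle, stroke `#008000` → score (S502, F1514). Machine vertices: (238.070,196.351) → (231.301,217.183) → (213.581,230.057) → (191.677,230.057) → (173.957,217.183) → (167.188,196.351) → (173.957,175.519) → (191.677,162.645) → (213.581,162.645) → (231.301,175.519) → (238.070,196.351). Closed: final G1 returns to the first vertex.

**Shape 5** — `<polygon>` rectangle, stroke `#008000` → score (S502, F1514). Machine vertices: (70.329,207.175) → (164.382,207.175) → (164.382,139.380) → (70.329,139.380) → (70.329,207.175). Closed: final G1 returns to the first vertex.

**Shape 6** — `<path>` rectangle, stroke `#008000` → score (S502, F1514). Machine vertices: (165.847,132.482) → (225.981,132.482) → (225.981,8.521) → (165.847,8.521) → (165.847,132.482). Closed: final G1 returns to the first vertex.

(Gcodetools for Inkscape — laser output)
G21
G90
G00 X170.245 Y139.403
M3 S502
G01 X311.167 Y139.403 F1514
G01 X311.167 Y73.906
G01 X170.245 Y73.906
G01 X170.245 Y139.403
M5
G00 X181.344 Y234.526
M3 S502
G01 X283.425 Y234.526 F1514
G01 X283.425 Y202.951
G01 X181.344 Y202.951
G01 X181.344 Y234.526
M5
G00 X109.241 Y189.636
M3 S502
G01 X145.354 Y172.809 F1514
G01 X179.472 Y153.651
G01 X211.595 Y132.162
G01 X241.723 Y108.341
G01 X269.857 Y82.189
M5
G00 X238.070 Y196.351
M3 S502
G01 X231.301 Y217.183 F1514
G01 X213.581 Y230.057
G01 X191.677 Y230.057
G01 X173.957 Y217.183
G01 X167.188 Y196.351
G01 X173.957 Y175.519
G01 X191.677 Y162.645
G01 X213.581 Y162.645
G01 X231.301 Y175.519
G01 X238.070 Y196.351
M5
G00 X70.329 Y207.175
M3 S502
G01 X164.382 Y207.175 F1514
G01 X164.382 Y139.380
G01 X70.329 Y139.380
G01 X70.329 Y207.175
M5
G00 X165.847 Y132.482
M3 S502
G01 X225.981 Y132.482 F1514
G01 X225.981 Y8.521
G01 X165.847 Y8.521
G01 X165.847 Y132.482
M5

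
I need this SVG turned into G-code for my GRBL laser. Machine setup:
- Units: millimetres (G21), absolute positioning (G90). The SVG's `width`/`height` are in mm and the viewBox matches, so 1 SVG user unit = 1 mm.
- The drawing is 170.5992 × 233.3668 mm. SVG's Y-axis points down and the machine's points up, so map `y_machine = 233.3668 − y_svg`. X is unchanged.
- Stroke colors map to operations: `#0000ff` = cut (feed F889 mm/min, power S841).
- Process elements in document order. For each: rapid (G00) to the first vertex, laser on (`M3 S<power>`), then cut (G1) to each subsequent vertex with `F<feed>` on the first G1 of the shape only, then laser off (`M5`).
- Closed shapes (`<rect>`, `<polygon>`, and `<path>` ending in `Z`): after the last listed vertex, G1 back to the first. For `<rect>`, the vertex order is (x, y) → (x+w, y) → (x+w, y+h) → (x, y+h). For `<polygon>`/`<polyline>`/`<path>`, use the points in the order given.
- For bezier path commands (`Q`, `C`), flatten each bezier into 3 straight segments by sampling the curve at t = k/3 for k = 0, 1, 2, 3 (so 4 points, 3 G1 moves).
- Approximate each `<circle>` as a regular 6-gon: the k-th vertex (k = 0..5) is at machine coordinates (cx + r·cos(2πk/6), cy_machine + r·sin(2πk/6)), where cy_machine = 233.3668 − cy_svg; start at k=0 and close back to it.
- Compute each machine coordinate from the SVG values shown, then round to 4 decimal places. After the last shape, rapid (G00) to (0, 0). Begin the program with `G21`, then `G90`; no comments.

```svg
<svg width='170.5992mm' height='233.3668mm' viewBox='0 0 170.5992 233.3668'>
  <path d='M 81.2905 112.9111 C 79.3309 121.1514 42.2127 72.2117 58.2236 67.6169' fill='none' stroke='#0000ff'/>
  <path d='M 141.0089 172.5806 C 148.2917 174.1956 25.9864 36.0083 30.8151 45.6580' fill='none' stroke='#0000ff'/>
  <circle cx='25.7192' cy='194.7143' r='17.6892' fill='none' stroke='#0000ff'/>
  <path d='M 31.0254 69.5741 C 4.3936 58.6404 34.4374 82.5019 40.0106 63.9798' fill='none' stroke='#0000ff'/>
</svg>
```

G21
G90
G00 X81.2905 Y120.4557
M3 S841
G1 X70.8813 Y127.5152 F889
G1 X56.6525 Y150.1336
G1 X58.2236 Y165.7499
M5
G00 X141.0089 Y60.7862
M3 S841
G1 X114.6039 Y95.1187 F889
G1 X58.8562 Y158.7328
G1 X30.8151 Y187.7088
M5
G00 X43.4084 Y38.6525
M3 S841
G1 X34.5638 Y53.9718 F889
G1 X16.8746 Y53.9718
G1 X8.0300 Y38.6525
G1 X16.8746 Y23.3332
G1 X34.5638 Y23.3332
G1 X43.4084 Y38.6525
M5
G00 X31.0254 Y163.7927
M3 S841
G1 X20.2801 Y165.9865 F889
G1 X29.2859 Y162.1343
G1 X40.0106 Y169.3870
M5
G00 X0.0000 Y0.0000

Since the viewBox matches the mm dimensions, user units are millimetres directly. The only transform is the Y-flip y_m = 233.3668 − y_svg.

Shape 1 is a cubic bezier drawn with `<path>`. Its stroke #0000ff means cut at S841, F889. After flipping Y the toolpath is (81.2905,120.4557) → (70.8813,127.5152) → (56.6525,150.1336) → (58.2236,165.7499).

Shape 2 is a cubic bezier drawn with `<path>`. Its stroke #0000ff means cut at S841, F889. After flipping Y the toolpath is (141.0089,60.7862) → (114.6039,95.1187) → (58.8562,158.7328) → (30.8151,187.7088).

Shape 3 is a circle drawn with `<circle>`. Its stroke #0000ff means cut at S841, F889. After flipping Y the toolpath is (43.4084,38.6525) → (34.5638,53.9718) → (16.8746,53.9718) → (8.0300,38.6525) → (16.8746,23.3332) → (34.5638,23.3332) → (43.4084,38.6525), returning to the start.

Shape 4 is a cubic bezier drawn with `<path>`. Its stroke #0000ff means cut at S841, F889. After flipping Y the toolpath is (31.0254,163.7927) → (20.2801,165.9865) → (29.2859,162.1343) → (40.0106,169.3870).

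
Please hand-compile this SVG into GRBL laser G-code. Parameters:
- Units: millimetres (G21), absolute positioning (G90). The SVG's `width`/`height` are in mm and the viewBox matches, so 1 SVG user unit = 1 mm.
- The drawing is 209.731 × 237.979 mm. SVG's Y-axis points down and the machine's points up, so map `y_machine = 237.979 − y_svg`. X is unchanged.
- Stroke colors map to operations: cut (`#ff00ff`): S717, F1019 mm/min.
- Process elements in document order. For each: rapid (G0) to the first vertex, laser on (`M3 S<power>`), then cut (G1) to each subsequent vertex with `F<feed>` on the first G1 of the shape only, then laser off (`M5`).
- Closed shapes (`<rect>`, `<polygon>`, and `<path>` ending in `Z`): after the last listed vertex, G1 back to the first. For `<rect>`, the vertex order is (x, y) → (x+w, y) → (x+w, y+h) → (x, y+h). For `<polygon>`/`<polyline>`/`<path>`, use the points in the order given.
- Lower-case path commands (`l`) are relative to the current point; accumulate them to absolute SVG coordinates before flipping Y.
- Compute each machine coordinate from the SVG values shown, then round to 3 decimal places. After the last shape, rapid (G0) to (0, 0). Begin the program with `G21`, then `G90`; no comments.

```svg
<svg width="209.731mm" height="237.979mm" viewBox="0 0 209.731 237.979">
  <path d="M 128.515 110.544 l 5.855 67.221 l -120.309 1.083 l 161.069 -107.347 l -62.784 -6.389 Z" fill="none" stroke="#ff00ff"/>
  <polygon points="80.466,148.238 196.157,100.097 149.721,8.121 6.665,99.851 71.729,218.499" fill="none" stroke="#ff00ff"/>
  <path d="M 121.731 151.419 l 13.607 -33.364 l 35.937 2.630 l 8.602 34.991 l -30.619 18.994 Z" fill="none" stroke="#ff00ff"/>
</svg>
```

viewBox `0 0 209.731 237.979` with mm width/height → 1 unit = 1 mm. Flip: y_m = 237.979 − y_svg.

**Shape 1** — `<path>` closed polygon, stroke `#ff00ff` → cut (S717, F1019). Machine vertices: (128.515,127.435) → (134.370,60.214) → (14.061,59.131) → (175.130,166.478) → (112.346,172.867) → (128.515,127.435). Closed: final G1 returns to the first vertex.

**Shape 2** — `<polygon>` closed polygon, stroke `#ff00ff` → cut (S717, F1019). Machine vertices: (80.466,89.741) → (196.157,137.882) → (149.721,229.858) → (6.665,138.128) → (71.729,19.480) → (80.466,89.741). Closed: final G1 returns to the first vertex.

**Shape 3** — `<path>` regular polygon, stroke `#ff00ff` → cut (S717, F1019). Machine vertices: (121.731,86.560) → (135.338,119.924) → (171.275,117.294) → (179.877,82.303) → (149.258,63.309) → (121.731,86.560). Closed: final G1 returns to the first vertex.

G21
G90
G0 X128.515 Y127.435
M3 S717
G1 X134.370 Y60.214 F1019
G1 X14.061 Y59.131
G1 X175.130 Y166.478
G1 X112.346 Y172.867
G1 X128.515 Y127.435
M5
G0 X80.466 Y89.741
M3 S717
G1 X196.157 Y137.882 F1019
G1 X149.721 Y229.858
G1 X6.665 Y138.128
G1 X71.729 Y19.480
G1 X80.466 Y89.741
M5
G0 X121.731 Y86.560
M3 S717
G1 X135.338 Y119.924 F1019
G1 X171.275 Y117.294
G1 X179.877 Y82.303
G1 X149.258 Y63.309
G1 X121.731 Y86.560
M5
G0 X0.000 Y0.000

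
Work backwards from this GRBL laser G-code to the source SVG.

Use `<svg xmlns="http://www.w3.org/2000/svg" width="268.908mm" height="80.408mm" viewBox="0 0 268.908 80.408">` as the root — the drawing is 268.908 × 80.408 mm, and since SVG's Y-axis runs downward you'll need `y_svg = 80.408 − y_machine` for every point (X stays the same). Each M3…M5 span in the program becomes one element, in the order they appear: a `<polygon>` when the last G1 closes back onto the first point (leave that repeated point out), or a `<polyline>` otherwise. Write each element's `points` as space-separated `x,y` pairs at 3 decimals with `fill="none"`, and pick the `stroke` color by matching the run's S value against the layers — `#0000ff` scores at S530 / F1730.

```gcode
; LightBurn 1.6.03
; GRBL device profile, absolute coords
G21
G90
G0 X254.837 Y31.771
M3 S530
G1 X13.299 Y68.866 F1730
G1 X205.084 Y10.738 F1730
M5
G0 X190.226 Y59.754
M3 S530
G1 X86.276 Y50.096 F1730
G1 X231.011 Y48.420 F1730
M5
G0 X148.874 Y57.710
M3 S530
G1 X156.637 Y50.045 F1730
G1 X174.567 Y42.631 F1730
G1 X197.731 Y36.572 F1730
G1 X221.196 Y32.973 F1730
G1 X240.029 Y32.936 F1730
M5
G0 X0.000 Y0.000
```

Machine Y-up, SVG Y-down with viewBox height 80.408, so y_svg = 80.408 − y_machine; X carries over. Every run uses S530, so all elements get stroke `#0000ff` (score).

Run 1: The run is open, so emit a `<polyline>` with points (Y-flipped): 254.837,48.637 13.299,11.542 205.084,69.670.

Run 2: The run is open, so emit a `<polyline>` with points (Y-flipped): 190.226,20.654 86.276,30.312 231.011,31.988.

Run 3: The run is open, so emit a `<polyline>` with points (Y-flipped): 148.874,22.698 156.637,30.363 174.567,37.777 197.731,43.836 221.196,47.435 240.029,47.472.

<svg xmlns="http://www.w3.org/2000/svg" width="268.908mm" height="80.408mm" viewBox="0 0 268.908 80.408">
  <polyline points="254.837,48.637 13.299,11.542 205.084,69.670" fill="none" stroke="#0000ff"/>
  <polyline points="190.226,20.654 86.276,30.312 231.011,31.988" fill="none" stroke="#0000ff"/>
  <polyline points="148.874,22.698 156.637,30.363 174.567,37.777 197.731,43.836 221.196,47.435 240.029,47.472" fill="none" stroke="#0000ff"/>
</svg>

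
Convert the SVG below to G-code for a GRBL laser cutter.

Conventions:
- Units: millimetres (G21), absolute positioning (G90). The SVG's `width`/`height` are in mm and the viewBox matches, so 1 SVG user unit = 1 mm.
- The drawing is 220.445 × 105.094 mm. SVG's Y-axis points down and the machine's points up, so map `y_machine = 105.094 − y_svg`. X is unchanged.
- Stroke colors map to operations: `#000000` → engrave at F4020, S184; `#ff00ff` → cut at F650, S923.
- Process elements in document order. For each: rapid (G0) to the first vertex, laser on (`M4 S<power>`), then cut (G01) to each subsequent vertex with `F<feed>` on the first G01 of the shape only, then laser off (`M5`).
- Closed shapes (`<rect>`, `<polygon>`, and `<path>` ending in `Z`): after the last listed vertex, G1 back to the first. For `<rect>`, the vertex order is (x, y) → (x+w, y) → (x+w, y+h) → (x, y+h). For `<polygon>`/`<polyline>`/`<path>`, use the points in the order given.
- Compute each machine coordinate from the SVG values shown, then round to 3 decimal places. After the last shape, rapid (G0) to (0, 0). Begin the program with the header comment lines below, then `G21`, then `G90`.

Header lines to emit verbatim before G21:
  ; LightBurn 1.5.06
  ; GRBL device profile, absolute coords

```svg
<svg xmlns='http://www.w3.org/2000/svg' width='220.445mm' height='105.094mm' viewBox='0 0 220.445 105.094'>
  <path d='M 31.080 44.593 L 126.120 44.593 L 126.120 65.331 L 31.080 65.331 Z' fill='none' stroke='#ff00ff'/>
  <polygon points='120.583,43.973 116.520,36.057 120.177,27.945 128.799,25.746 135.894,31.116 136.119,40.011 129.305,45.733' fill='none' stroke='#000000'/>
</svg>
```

; LightBurn 1.5.06
; GRBL device profile, absolute coords
G21
G90
G0 X31.080 Y60.501
M4 S923
G01 X126.120 Y60.501 F650
G01 X126.120 Y39.763
G01 X31.080 Y39.763
G01 X31.080 Y60.501
M5
G0 X120.583 Y61.121
M4 S184
G01 X116.520 Y69.037 F4020
G01 X120.177 Y77.149
G01 X128.799 Y79.348
G01 X135.894 Y73.978
G01 X136.119 Y65.083
G01 X129.305 Y59.361
G01 X120.583 Y61.121
M5
G0 X0.000 Y0.000

viewBox `0 0 220.445 105.094` with mm width/height → 1 unit = 1 mm. Flip: y_m = 105.094 − y_svg.

**Shape 1** — `<path>` rectangle, stroke `#ff00ff` → cut (S923, F650). Machine vertices: (31.080,60.501) → (126.120,60.501) → (126.120,39.763) → (31.080,39.763) → (31.080,60.501). Closed: final G1 returns to the first vertex.

**Shape 2** — `<polygon>` regular polygon, stroke `#000000` → engrave (S184, F4020). Machine vertices: (120.583,61.121) → (116.520,69.037) → (120.177,77.149) → (128.799,79.348) → (135.894,73.978) → (136.119,65.083) → (129.305,59.361) → (120.583,61.121). Closed: final G1 returns to the first vertex.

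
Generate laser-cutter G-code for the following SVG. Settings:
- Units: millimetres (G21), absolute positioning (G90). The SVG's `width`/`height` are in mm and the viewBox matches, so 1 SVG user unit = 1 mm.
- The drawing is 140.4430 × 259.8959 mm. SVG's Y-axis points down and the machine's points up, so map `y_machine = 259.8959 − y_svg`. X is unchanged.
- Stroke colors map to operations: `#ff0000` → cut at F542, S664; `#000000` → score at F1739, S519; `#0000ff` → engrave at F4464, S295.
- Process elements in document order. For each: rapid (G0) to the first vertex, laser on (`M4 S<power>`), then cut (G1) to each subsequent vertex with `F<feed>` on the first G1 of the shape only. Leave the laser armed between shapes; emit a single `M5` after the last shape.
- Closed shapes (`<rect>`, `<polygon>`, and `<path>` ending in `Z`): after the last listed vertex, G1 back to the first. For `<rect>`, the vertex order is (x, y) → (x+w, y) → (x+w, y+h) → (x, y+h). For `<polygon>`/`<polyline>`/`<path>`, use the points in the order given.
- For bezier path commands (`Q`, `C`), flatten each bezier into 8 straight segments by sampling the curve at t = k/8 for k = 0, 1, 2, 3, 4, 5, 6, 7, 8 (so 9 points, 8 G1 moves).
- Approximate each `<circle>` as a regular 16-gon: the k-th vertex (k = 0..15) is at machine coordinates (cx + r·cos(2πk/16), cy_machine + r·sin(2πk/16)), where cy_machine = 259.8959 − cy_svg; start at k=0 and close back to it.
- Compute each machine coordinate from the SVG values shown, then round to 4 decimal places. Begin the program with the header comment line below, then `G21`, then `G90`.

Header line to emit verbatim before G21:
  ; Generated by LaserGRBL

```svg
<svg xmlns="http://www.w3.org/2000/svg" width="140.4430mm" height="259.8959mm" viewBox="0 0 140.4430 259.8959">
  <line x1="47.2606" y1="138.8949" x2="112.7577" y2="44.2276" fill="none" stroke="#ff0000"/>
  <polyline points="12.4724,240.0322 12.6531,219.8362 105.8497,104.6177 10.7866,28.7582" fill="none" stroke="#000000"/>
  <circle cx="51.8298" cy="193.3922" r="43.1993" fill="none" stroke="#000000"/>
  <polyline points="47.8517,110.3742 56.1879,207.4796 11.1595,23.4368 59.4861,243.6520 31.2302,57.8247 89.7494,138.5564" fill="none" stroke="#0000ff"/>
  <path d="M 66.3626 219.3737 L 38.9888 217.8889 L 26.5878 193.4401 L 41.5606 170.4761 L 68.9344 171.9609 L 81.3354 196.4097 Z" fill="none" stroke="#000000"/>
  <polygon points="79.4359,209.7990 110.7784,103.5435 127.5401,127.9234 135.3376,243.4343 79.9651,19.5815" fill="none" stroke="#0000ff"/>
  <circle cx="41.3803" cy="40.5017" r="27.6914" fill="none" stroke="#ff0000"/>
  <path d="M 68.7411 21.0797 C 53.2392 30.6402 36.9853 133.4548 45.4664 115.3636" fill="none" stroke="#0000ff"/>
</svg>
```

; Generated by LaserGRBL
G21
G90
G0 X47.2606 Y121.0010
M4 S664
G1 X112.7577 Y215.6683 F542
G0 X12.4724 Y19.8637
M4 S519
G1 X12.6531 Y40.0597 F1739
G1 X105.8497 Y155.2782
G1 X10.7866 Y231.1377
G0 X95.0291 Y66.5037
M4 S519
G1 X91.7407 Y83.0354 F1739
G1 X82.3763 Y97.0502
G1 X68.3615 Y106.4146
G1 X51.8298 Y109.7030
G1 X35.2981 Y106.4146
G1 X21.2833 Y97.0502
G1 X11.9189 Y83.0354
G1 X8.6305 Y66.5037
G1 X11.9189 Y49.9720
G1 X21.2833 Y35.9572
G1 X35.2981 Y26.5928
G1 X51.8298 Y23.3044
G1 X68.3615 Y26.5928
G1 X82.3763 Y35.9572
G1 X91.7407 Y49.9720
G1 X95.0291 Y66.5037
G0 X47.8517 Y149.5217
M4 S295
G1 X56.1879 Y52.4163 F4464
G1 X11.1595 Y236.4591
G1 X59.4861 Y16.2439
G1 X31.2302 Y202.0712
G1 X89.7494 Y121.3395
G0 X66.3626 Y40.5222
M4 S519
G1 X38.9888 Y42.0070 F1739
G1 X26.5878 Y66.4558
G1 X41.5606 Y89.4198
G1 X68.9344 Y87.9350
G1 X81.3354 Y63.4862
G1 X66.3626 Y40.5222
G0 X79.4359 Y50.0969
M4 S295
G1 X110.7784 Y156.3524 F4464
G1 X127.5401 Y131.9725
G1 X135.3376 Y16.4616
G1 X79.9651 Y240.3144
G1 X79.4359 Y50.0969
G0 X69.0717 Y219.3942
M4 S664
G1 X66.9638 Y229.9912 F542
G1 X60.9611 Y238.9750
G1 X51.9773 Y244.9777
G1 X41.3803 Y247.0856
G1 X30.7833 Y244.9777
G1 X21.7995 Y238.9750
G1 X15.7968 Y229.9912
G1 X13.6889 Y219.3942
G1 X15.7968 Y208.7972
G1 X21.7995 Y199.8134
G1 X30.7833 Y193.8107
G1 X41.3803 Y191.7028
G1 X51.9773 Y193.8107
G1 X60.9611 Y199.8134
G1 X66.9638 Y208.7972
G1 X69.0717 Y219.3942
G0 X68.7411 Y238.8162
M4 S295
G1 X62.9424 Y231.2780 F4464
G1 X57.3719 Y217.5069
G1 X52.3283 Y200.0127
G1 X48.1101 Y181.3049
G1 X45.0162 Y163.8932
G1 X43.3452 Y150.2875
G1 X43.3957 Y142.9973
G1 X45.4664 Y144.5323
M5

1 u = 1 mm; y_m = 259.8959 − y.

[1] `<line>` line segment, #ff0000→cut S664 F542: (47.2606,121.0010) → (112.7577,215.6683)

[2] `<polyline>` open polyline, #000000→score S519 F1739: (12.4724,19.8637) → (12.6531,40.0597) → (105.8497,155.2782) → (10.7866,231.1377)

[3] `<circle>` circle, #000000→score S519 F1739: (95.0291,66.5037) → (91.7407,83.0354) → (82.3763,97.0502) → (68.3615,106.4146) → (51.8298,109.7030) → (35.2981,106.4146) → (21.2833,97.0502) → (11.9189,83.0354) → (8.6305,66.5037) → (11.9189,49.9720) → (21.2833,35.9572) → (35.2981,26.5928) → (51.8298,23.3044) → (68.3615,26.5928) → (82.3763,35.9572) → (91.7407,49.9720) → (95.0291,66.5037) (closed)

[4] `<polyline>` open polyline, #0000ff→engrave S295 F4464: (47.8517,149.5217) → (56.1879,52.4163) → (11.1595,236.4591) → (59.4861,16.2439) → (31.2302,202.0712) → (89.7494,121.3395)

[5] `<path>` regular polygon, #000000→score S519 F1739: (66.3626,40.5222) → (38.9888,42.0070) → (26.5878,66.4558) → (41.5606,89.4198) → (68.9344,87.9350) → (81.3354,63.4862) → (66.3626,40.5222) (closed)

[6] `<polygon>` closed polygon, #0000ff→engrave S295 F4464: (79.4359,50.0969) → (110.7784,156.3524) → (127.5401,131.9725) → (135.3376,16.4616) → (79.9651,240.3144) → (79.4359,50.0969) (closed)

[7] `<circle>` circle, #ff0000→cut S664 F542: (69.0717,219.3942) → (66.9638,229.9912) → (60.9611,238.9750) → (51.9773,244.9777) → (41.3803,247.0856) → (30.7833,244.9777) → (21.7995,238.9750) → (15.7968,229.9912) → (13.6889,219.3942) → (15.7968,208.7972) → (21.7995,199.8134) → (30.7833,193.8107) → (41.3803,191.7028) → (51.9773,193.8107) → (60.9611,199.8134) → (66.9638,208.7972) → (69.0717,219.3942) (closed)

[8] `<path>` cubic bezier, #0000ff→engrave S295 F4464: (68.7411,238.8162) → (62.9424,231.2780) → (57.3719,217.5069) → (52.3283,200.0127) → (48.1101,181.3049) → (45.0162,163.8932) → (43.3452,150.2875) → (43.3957,142.9973) → (45.4664,144.5323)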